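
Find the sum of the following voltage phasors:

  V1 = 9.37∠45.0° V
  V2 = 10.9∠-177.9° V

Step 1 — Convert each phasor to rectangular form:
  V1 = 9.37·(cos(45.0°) + j·sin(45.0°)) = 6.626 + j6.626 V
  V2 = 10.9·(cos(-177.9°) + j·sin(-177.9°)) = -10.89 - j0.3994 V
Step 2 — Sum components: V_total = -4.267 + j6.226 V.
Step 3 — Convert to polar: |V_total| = 7.548 V, ∠V_total = 124.4°.

V_total = 7.548∠124.4° V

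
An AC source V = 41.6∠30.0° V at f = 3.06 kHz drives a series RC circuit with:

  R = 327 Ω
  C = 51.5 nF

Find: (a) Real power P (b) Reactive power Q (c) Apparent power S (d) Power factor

Step 1 — Angular frequency: ω = 2π·f = 2π·3060 = 1.923e+04 rad/s.
Step 2 — Component impedances:
  R: Z = R = 327 Ω
  C: Z = 1/(jωC) = -j/(ω·C) = 0 - j1010 Ω
Step 3 — Series combination: Z_total = R + C = 327 - j1010 Ω = 1062∠-72.1° Ω.
Step 4 — Source phasor: V = 41.6∠30.0° V = 36.03 + j20.8 V.
Step 5 — Current: I = V / Z = -0.008187 + j0.03832 A = 0.03919∠102.1° A.
Step 6 — Complex power: S = V·I* = 0.5022 - j1.551 VA.
Step 7 — Real power: P = Re(S) = 0.5022 W.
Step 8 — Reactive power: Q = Im(S) = -1.551 VAR.
Step 9 — Apparent power: |S| = 1.63 VA.
Step 10 — Power factor: PF = P/|S| = 0.308 (leading).

(a) P = 0.5022 W  (b) Q = -1.551 VAR  (c) S = 1.63 VA  (d) PF = 0.308 (leading)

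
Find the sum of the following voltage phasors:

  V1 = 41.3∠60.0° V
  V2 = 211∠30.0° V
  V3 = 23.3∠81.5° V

Step 1 — Convert each phasor to rectangular form:
  V1 = 41.3·(cos(60.0°) + j·sin(60.0°)) = 20.65 + j35.77 V
  V2 = 211·(cos(30.0°) + j·sin(30.0°)) = 182.7 + j105.5 V
  V3 = 23.3·(cos(81.5°) + j·sin(81.5°)) = 3.444 + j23.04 V
Step 2 — Sum components: V_total = 206.8 + j164.3 V.
Step 3 — Convert to polar: |V_total| = 264.1 V, ∠V_total = 38.5°.

V_total = 264.1∠38.5° V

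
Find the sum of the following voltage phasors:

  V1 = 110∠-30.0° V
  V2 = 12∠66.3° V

Step 1 — Convert each phasor to rectangular form:
  V1 = 110·(cos(-30.0°) + j·sin(-30.0°)) = 95.26 - j55 V
  V2 = 12·(cos(66.3°) + j·sin(66.3°)) = 4.823 + j10.99 V
Step 2 — Sum components: V_total = 100.1 - j44.01 V.
Step 3 — Convert to polar: |V_total| = 109.3 V, ∠V_total = -23.7°.

V_total = 109.3∠-23.7° V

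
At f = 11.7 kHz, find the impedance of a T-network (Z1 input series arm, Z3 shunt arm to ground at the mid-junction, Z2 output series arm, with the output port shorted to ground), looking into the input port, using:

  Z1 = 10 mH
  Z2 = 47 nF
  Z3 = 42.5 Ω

Step 1 — Angular frequency: ω = 2π·f = 2π·1.17e+04 = 7.351e+04 rad/s.
Step 2 — Component impedances:
  Z1: Z = jωL = j·7.351e+04·0.01 = 0 + j735.1 Ω
  Z2: Z = 1/(jωC) = -j/(ω·C) = 0 - j289.4 Ω
  Z3: Z = R = 42.5 Ω
Step 3 — With the output port shorted to ground, the output series arm Z2 runs from the junction to ground; the shunt arm Z3 also runs from the junction to ground. They appear in parallel: Z3 || Z2 = 41.6 - j6.109 Ω.
Step 4 — Series with input arm Z1: Z_in = Z1 + (Z3 || Z2) = 41.6 + j729 Ω = 730.2∠86.7° Ω.

Z = 41.6 + j729 Ω = 730.2∠86.7° Ω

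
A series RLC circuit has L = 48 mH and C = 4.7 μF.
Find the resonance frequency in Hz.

Step 1 — Resonance condition Im(Z)=0 gives ω₀ = 1/√(LC).
Step 2 — ω₀ = 1/√(0.048·4.7e-06) = 2105 rad/s.
Step 3 — f₀ = ω₀/(2π) = 335.1 Hz.

f₀ = 335.1 Hz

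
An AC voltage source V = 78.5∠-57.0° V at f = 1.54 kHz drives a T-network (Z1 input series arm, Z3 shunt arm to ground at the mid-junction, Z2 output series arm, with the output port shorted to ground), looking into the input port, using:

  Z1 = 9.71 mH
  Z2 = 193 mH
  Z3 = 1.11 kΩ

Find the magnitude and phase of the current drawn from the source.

Step 1 — Angular frequency: ω = 2π·f = 2π·1540 = 9676 rad/s.
Step 2 — Component impedances:
  Z1: Z = jωL = j·9676·0.00971 = 0 + j93.95 Ω
  Z2: Z = jωL = j·9676·0.193 = 0 + j1867 Ω
  Z3: Z = R = 1110 Ω
Step 3 — With the output port shorted to ground, the output series arm Z2 runs from the junction to ground; the shunt arm Z3 also runs from the junction to ground. They appear in parallel: Z3 || Z2 = 820.2 + j487.5 Ω.
Step 4 — Series with input arm Z1: Z_in = Z1 + (Z3 || Z2) = 820.2 + j581.5 Ω = 1005∠35.3° Ω.
Step 5 — Source phasor: V = 78.5∠-57.0° V = 42.75 - j65.84 V.
Step 6 — Ohm's law: I = V / Z_total = (42.75 - j65.84) / (820.2 + j581.5) = -0.00318 - j0.07801 A.
Step 7 — Convert to polar: |I| = 0.07808 A, ∠I = -92.3°.

I = 0.07808∠-92.3° A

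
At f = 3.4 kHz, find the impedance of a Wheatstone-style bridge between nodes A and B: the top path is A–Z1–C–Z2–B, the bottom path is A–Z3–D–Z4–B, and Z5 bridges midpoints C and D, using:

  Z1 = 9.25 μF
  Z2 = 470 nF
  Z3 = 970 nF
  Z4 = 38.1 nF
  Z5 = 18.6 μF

Step 1 — Angular frequency: ω = 2π·f = 2π·3400 = 2.136e+04 rad/s.
Step 2 — Component impedances:
  Z1: Z = 1/(jωC) = -j/(ω·C) = 0 - j5.061 Ω
  Z2: Z = 1/(jωC) = -j/(ω·C) = 0 - j99.6 Ω
  Z3: Z = 1/(jωC) = -j/(ω·C) = 0 - j48.26 Ω
  Z4: Z = 1/(jωC) = -j/(ω·C) = 0 - j1229 Ω
  Z5: Z = 1/(jωC) = -j/(ω·C) = 0 - j2.517 Ω
Step 3 — Bridge requires nodal analysis (the Z5 bridge couples midpoints C and D, so the two paths cannot be reduced to a simple series/parallel combination). Setting node B to ground and injecting 1 A at node A, the 3-node admittance system at A, C, D solves to V_A = Z_AB = 0 - j96.71 Ω = 96.71∠-90.0° Ω.

Z = 0 - j96.71 Ω = 96.71∠-90.0° Ω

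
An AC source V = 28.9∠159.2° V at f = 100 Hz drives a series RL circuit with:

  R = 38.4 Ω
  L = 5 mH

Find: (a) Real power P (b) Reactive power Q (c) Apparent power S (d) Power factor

Step 1 — Angular frequency: ω = 2π·f = 2π·100 = 628.3 rad/s.
Step 2 — Component impedances:
  R: Z = R = 38.4 Ω
  L: Z = jωL = j·628.3·0.005 = 0 + j3.142 Ω
Step 3 — Series combination: Z_total = R + L = 38.4 + j3.142 Ω = 38.53∠4.7° Ω.
Step 4 — Source phasor: V = 28.9∠159.2° V = -27.02 + j10.26 V.
Step 5 — Current: I = V / Z = -0.6772 + j0.3227 A = 0.7501∠154.5° A.
Step 6 — Complex power: S = V·I* = 21.61 + j1.768 VA.
Step 7 — Real power: P = Re(S) = 21.61 W.
Step 8 — Reactive power: Q = Im(S) = 1.768 VAR.
Step 9 — Apparent power: |S| = 21.68 VA.
Step 10 — Power factor: PF = P/|S| = 0.9967 (lagging).

(a) P = 21.61 W  (b) Q = 1.768 VAR  (c) S = 21.68 VA  (d) PF = 0.9967 (lagging)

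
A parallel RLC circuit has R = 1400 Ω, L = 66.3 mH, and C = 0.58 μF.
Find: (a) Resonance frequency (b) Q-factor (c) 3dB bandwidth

Step 1 — Resonance: ω₀ = 1/√(LC) = 1/√(0.0663·5.8e-07) = 5100 rad/s.
Step 2 — f₀ = ω₀/(2π) = 811.6 Hz.
Step 3 — Parallel Q: Q = R/(ω₀L) = 1400/(5100·0.0663) = 4.141.
Step 4 — Bandwidth: Δω = ω₀/Q = 1232 rad/s; BW = Δω/(2π) = 196 Hz.

(a) f₀ = 811.6 Hz  (b) Q = 4.141  (c) BW = 196 Hz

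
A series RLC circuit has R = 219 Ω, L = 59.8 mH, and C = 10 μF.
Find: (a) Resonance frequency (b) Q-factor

Step 1 — Resonance condition Im(Z)=0 gives ω₀ = 1/√(LC).
Step 2 — ω₀ = 1/√(0.0598·1e-05) = 1293 rad/s.
Step 3 — f₀ = ω₀/(2π) = 205.8 Hz.
Step 4 — Series Q: Q = ω₀L/R = 1293·0.0598/219 = 0.3531.

(a) f₀ = 205.8 Hz  (b) Q = 0.3531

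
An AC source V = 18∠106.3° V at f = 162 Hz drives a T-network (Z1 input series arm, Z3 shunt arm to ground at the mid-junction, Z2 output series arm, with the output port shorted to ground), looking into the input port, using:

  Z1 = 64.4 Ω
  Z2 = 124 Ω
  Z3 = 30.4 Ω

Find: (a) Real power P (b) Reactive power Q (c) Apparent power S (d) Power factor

Step 1 — Angular frequency: ω = 2π·f = 2π·162 = 1018 rad/s.
Step 2 — Component impedances:
  Z1: Z = R = 64.4 Ω
  Z2: Z = R = 124 Ω
  Z3: Z = R = 30.4 Ω
Step 3 — With the output port shorted to ground, the output series arm Z2 runs from the junction to ground; the shunt arm Z3 also runs from the junction to ground. They appear in parallel: Z3 || Z2 = 24.41 Ω.
Step 4 — Series with input arm Z1: Z_in = Z1 + (Z3 || Z2) = 88.81 Ω = 88.81∠0.0° Ω.
Step 5 — Source phasor: V = 18∠106.3° V = -5.052 + j17.28 V.
Step 6 — Current: I = V / Z = -0.05688 + j0.1945 A = 0.2027∠106.3° A.
Step 7 — Complex power: S = V·I* = 3.648 VA.
Step 8 — Real power: P = Re(S) = 3.648 W.
Step 9 — Reactive power: Q = Im(S) = 0 VAR.
Step 10 — Apparent power: |S| = 3.648 VA.
Step 11 — Power factor: PF = P/|S| = 1 (unity).

(a) P = 3.648 W  (b) Q = 0 VAR  (c) S = 3.648 VA  (d) PF = 1 (unity)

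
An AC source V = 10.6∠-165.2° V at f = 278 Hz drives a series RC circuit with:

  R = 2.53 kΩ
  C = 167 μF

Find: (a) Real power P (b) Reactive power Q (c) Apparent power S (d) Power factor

Step 1 — Angular frequency: ω = 2π·f = 2π·278 = 1747 rad/s.
Step 2 — Component impedances:
  R: Z = R = 2530 Ω
  C: Z = 1/(jωC) = -j/(ω·C) = 0 - j3.428 Ω
Step 3 — Series combination: Z_total = R + C = 2530 - j3.428 Ω = 2530∠-0.1° Ω.
Step 4 — Source phasor: V = 10.6∠-165.2° V = -10.25 - j2.708 V.
Step 5 — Current: I = V / Z = -0.004049 - j0.001076 A = 0.00419∠-165.1° A.
Step 6 — Complex power: S = V·I* = 0.04441 - j6.018e-05 VA.
Step 7 — Real power: P = Re(S) = 0.04441 W.
Step 8 — Reactive power: Q = Im(S) = -6.018e-05 VAR.
Step 9 — Apparent power: |S| = 0.04441 VA.
Step 10 — Power factor: PF = P/|S| = 1 (leading).

(a) P = 0.04441 W  (b) Q = -6.018e-05 VAR  (c) S = 0.04441 VA  (d) PF = 1 (leading)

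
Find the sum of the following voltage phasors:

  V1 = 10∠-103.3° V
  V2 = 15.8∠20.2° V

Step 1 — Convert each phasor to rectangular form:
  V1 = 10·(cos(-103.3°) + j·sin(-103.3°)) = -2.3 - j9.732 V
  V2 = 15.8·(cos(20.2°) + j·sin(20.2°)) = 14.83 + j5.456 V
Step 2 — Sum components: V_total = 12.53 - j4.276 V.
Step 3 — Convert to polar: |V_total| = 13.24 V, ∠V_total = -18.8°.

V_total = 13.24∠-18.8° V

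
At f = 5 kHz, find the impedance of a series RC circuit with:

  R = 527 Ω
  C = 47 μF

Step 1 — Angular frequency: ω = 2π·f = 2π·5000 = 3.142e+04 rad/s.
Step 2 — Component impedances:
  R: Z = R = 527 Ω
  C: Z = 1/(jωC) = -j/(ω·C) = 0 - j0.6773 Ω
Step 3 — Series combination: Z_total = R + C = 527 - j0.6773 Ω = 527∠-0.1° Ω.

Z = 527 - j0.6773 Ω = 527∠-0.1° Ω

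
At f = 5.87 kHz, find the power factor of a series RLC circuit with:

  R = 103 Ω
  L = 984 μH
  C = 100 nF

Step 1 — Angular frequency: ω = 2π·f = 2π·5870 = 3.688e+04 rad/s.
Step 2 — Component impedances:
  R: Z = R = 103 Ω
  L: Z = jωL = j·3.688e+04·0.000984 = 0 + j36.29 Ω
  C: Z = 1/(jωC) = -j/(ω·C) = 0 - j271.1 Ω
Step 3 — Series combination: Z_total = R + L + C = 103 - j234.8 Ω = 256.4∠-66.3° Ω.
Step 4 — Power factor: PF = cos(φ) = Re(Z)/|Z| = 103/256.4 = 0.4017.
Step 5 — Type: Im(Z) = -234.8 ⇒ leading (phase φ = -66.3°).

PF = 0.4017 (leading, φ = -66.3°)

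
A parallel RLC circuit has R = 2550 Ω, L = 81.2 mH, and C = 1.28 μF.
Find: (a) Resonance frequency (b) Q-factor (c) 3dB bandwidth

Step 1 — Resonance: ω₀ = 1/√(LC) = 1/√(0.0812·1.28e-06) = 3102 rad/s.
Step 2 — f₀ = ω₀/(2π) = 493.7 Hz.
Step 3 — Parallel Q: Q = R/(ω₀L) = 2550/(3102·0.0812) = 10.12.
Step 4 — Bandwidth: Δω = ω₀/Q = 306.4 rad/s; BW = Δω/(2π) = 48.76 Hz.

(a) f₀ = 493.7 Hz  (b) Q = 10.12  (c) BW = 48.76 Hz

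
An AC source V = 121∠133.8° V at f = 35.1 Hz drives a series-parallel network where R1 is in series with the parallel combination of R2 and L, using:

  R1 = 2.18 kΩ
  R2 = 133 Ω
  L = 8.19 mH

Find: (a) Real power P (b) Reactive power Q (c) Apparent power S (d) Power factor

Step 1 — Angular frequency: ω = 2π·f = 2π·35.1 = 220.5 rad/s.
Step 2 — Component impedances:
  R1: Z = R = 2180 Ω
  R2: Z = R = 133 Ω
  L: Z = jωL = j·220.5·0.00819 = 0 + j1.806 Ω
Step 3 — Parallel branch: R2 || L = 1/(1/R2 + 1/L) = 0.02453 + j1.806 Ω.
Step 4 — Series with R1: Z_total = R1 + (R2 || L) = 2180 + j1.806 Ω = 2180∠0.0° Ω.
Step 5 — Source phasor: V = 121∠133.8° V = -83.75 + j87.33 V.
Step 6 — Current: I = V / Z = -0.03838 + j0.04009 A = 0.0555∠133.8° A.
Step 7 — Complex power: S = V·I* = 6.716 + j0.005563 VA.
Step 8 — Real power: P = Re(S) = 6.716 W.
Step 9 — Reactive power: Q = Im(S) = 0.005563 VAR.
Step 10 — Apparent power: |S| = 6.716 VA.
Step 11 — Power factor: PF = P/|S| = 1 (lagging).

(a) P = 6.716 W  (b) Q = 0.005563 VAR  (c) S = 6.716 VA  (d) PF = 1 (lagging)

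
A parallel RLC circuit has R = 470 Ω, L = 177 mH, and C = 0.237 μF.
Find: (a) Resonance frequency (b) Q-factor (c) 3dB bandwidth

Step 1 — Resonance: ω₀ = 1/√(LC) = 1/√(0.177·2.37e-07) = 4882 rad/s.
Step 2 — f₀ = ω₀/(2π) = 777.1 Hz.
Step 3 — Parallel Q: Q = R/(ω₀L) = 470/(4882·0.177) = 0.5439.
Step 4 — Bandwidth: Δω = ω₀/Q = 8977 rad/s; BW = Δω/(2π) = 1429 Hz.

(a) f₀ = 777.1 Hz  (b) Q = 0.5439  (c) BW = 1429 Hz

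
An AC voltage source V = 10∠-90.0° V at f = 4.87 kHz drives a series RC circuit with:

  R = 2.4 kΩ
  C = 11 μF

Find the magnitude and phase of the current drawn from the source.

Step 1 — Angular frequency: ω = 2π·f = 2π·4870 = 3.06e+04 rad/s.
Step 2 — Component impedances:
  R: Z = R = 2400 Ω
  C: Z = 1/(jωC) = -j/(ω·C) = 0 - j2.971 Ω
Step 3 — Series combination: Z_total = R + C = 2400 - j2.971 Ω = 2400∠-0.1° Ω.
Step 4 — Source phasor: V = 10∠-90.0° V = 0 - j10 V.
Step 5 — Ohm's law: I = V / Z_total = (0 - j10) / (2400 - j2.971) = 5.158e-06 - j0.004167 A.
Step 6 — Convert to polar: |I| = 0.004167 A, ∠I = -89.9°.

I = 0.004167∠-89.9° A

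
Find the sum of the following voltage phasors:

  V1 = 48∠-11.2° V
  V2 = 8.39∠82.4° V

Step 1 — Convert each phasor to rectangular form:
  V1 = 48·(cos(-11.2°) + j·sin(-11.2°)) = 47.09 - j9.323 V
  V2 = 8.39·(cos(82.4°) + j·sin(82.4°)) = 1.11 + j8.316 V
Step 2 — Sum components: V_total = 48.2 - j1.007 V.
Step 3 — Convert to polar: |V_total| = 48.21 V, ∠V_total = -1.2°.

V_total = 48.21∠-1.2° V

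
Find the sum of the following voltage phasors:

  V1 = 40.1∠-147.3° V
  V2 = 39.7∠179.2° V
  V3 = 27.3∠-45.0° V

Step 1 — Convert each phasor to rectangular form:
  V1 = 40.1·(cos(-147.3°) + j·sin(-147.3°)) = -33.74 - j21.66 V
  V2 = 39.7·(cos(179.2°) + j·sin(179.2°)) = -39.7 + j0.5543 V
  V3 = 27.3·(cos(-45.0°) + j·sin(-45.0°)) = 19.3 - j19.3 V
Step 2 — Sum components: V_total = -54.14 - j40.41 V.
Step 3 — Convert to polar: |V_total| = 67.56 V, ∠V_total = -143.3°.

V_total = 67.56∠-143.3° V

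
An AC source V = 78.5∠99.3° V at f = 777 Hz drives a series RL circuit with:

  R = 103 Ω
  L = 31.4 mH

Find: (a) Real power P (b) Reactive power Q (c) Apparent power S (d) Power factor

Step 1 — Angular frequency: ω = 2π·f = 2π·777 = 4882 rad/s.
Step 2 — Component impedances:
  R: Z = R = 103 Ω
  L: Z = jωL = j·4882·0.0314 = 0 + j153.3 Ω
Step 3 — Series combination: Z_total = R + L = 103 + j153.3 Ω = 184.7∠56.1° Ω.
Step 4 — Source phasor: V = 78.5∠99.3° V = -12.69 + j77.47 V.
Step 5 — Current: I = V / Z = 0.3099 + j0.291 A = 0.425∠43.2° A.
Step 6 — Complex power: S = V·I* = 18.61 + j27.7 VA.
Step 7 — Real power: P = Re(S) = 18.61 W.
Step 8 — Reactive power: Q = Im(S) = 27.7 VAR.
Step 9 — Apparent power: |S| = 33.37 VA.
Step 10 — Power factor: PF = P/|S| = 0.5577 (lagging).

(a) P = 18.61 W  (b) Q = 27.7 VAR  (c) S = 33.37 VA  (d) PF = 0.5577 (lagging)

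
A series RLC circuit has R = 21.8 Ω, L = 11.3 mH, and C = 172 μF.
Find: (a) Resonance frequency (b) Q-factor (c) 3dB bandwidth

Step 1 — Resonance: ω₀ = 1/√(LC) = 1/√(0.0113·0.000172) = 717.3 rad/s.
Step 2 — f₀ = ω₀/(2π) = 114.2 Hz.
Step 3 — Series Q: Q = ω₀L/R = 717.3·0.0113/21.8 = 0.3718.
Step 4 — Bandwidth: Δω = ω₀/Q = 1929 rad/s; BW = Δω/(2π) = 307 Hz.

(a) f₀ = 114.2 Hz  (b) Q = 0.3718  (c) BW = 307 Hz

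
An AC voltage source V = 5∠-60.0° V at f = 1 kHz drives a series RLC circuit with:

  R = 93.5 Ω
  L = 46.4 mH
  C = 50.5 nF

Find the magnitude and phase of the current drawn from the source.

Step 1 — Angular frequency: ω = 2π·f = 2π·1000 = 6283 rad/s.
Step 2 — Component impedances:
  R: Z = R = 93.5 Ω
  L: Z = jωL = j·6283·0.0464 = 0 + j291.5 Ω
  C: Z = 1/(jωC) = -j/(ω·C) = 0 - j3152 Ω
Step 3 — Series combination: Z_total = R + L + C = 93.5 - j2860 Ω = 2862∠-88.1° Ω.
Step 4 — Source phasor: V = 5∠-60.0° V = 2.5 - j4.33 V.
Step 5 — Ohm's law: I = V / Z_total = (2.5 - j4.33) / (93.5 - j2860) = 0.001541 + j0.0008237 A.
Step 6 — Convert to polar: |I| = 0.001747 A, ∠I = 28.1°.

I = 0.001747∠28.1° A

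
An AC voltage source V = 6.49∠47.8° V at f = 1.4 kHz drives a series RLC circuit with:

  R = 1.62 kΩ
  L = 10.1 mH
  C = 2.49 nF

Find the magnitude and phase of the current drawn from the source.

Step 1 — Angular frequency: ω = 2π·f = 2π·1400 = 8796 rad/s.
Step 2 — Component impedances:
  R: Z = R = 1620 Ω
  L: Z = jωL = j·8796·0.0101 = 0 + j88.84 Ω
  C: Z = 1/(jωC) = -j/(ω·C) = 0 - j4.566e+04 Ω
Step 3 — Series combination: Z_total = R + L + C = 1620 - j4.557e+04 Ω = 4.56e+04∠-88.0° Ω.
Step 4 — Source phasor: V = 6.49∠47.8° V = 4.359 + j4.808 V.
Step 5 — Ohm's law: I = V / Z_total = (4.359 + j4.808) / (1620 - j4.557e+04) = -0.000102 + j9.93e-05 A.
Step 6 — Convert to polar: |I| = 0.0001423 A, ∠I = 135.8°.

I = 0.0001423∠135.8° A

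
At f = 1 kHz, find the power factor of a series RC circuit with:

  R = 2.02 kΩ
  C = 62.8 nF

Step 1 — Angular frequency: ω = 2π·f = 2π·1000 = 6283 rad/s.
Step 2 — Component impedances:
  R: Z = R = 2020 Ω
  C: Z = 1/(jωC) = -j/(ω·C) = 0 - j2534 Ω
Step 3 — Series combination: Z_total = R + C = 2020 - j2534 Ω = 3241∠-51.4° Ω.
Step 4 — Power factor: PF = cos(φ) = Re(Z)/|Z| = 2020/3241 = 0.6233.
Step 5 — Type: Im(Z) = -2534 ⇒ leading (phase φ = -51.4°).

PF = 0.6233 (leading, φ = -51.4°)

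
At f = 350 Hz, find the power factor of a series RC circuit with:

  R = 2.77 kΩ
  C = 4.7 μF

Step 1 — Angular frequency: ω = 2π·f = 2π·350 = 2199 rad/s.
Step 2 — Component impedances:
  R: Z = R = 2770 Ω
  C: Z = 1/(jωC) = -j/(ω·C) = 0 - j96.75 Ω
Step 3 — Series combination: Z_total = R + C = 2770 - j96.75 Ω = 2772∠-2.0° Ω.
Step 4 — Power factor: PF = cos(φ) = Re(Z)/|Z| = 2770/2771.7 = 0.9994.
Step 5 — Type: Im(Z) = -96.75 ⇒ leading (phase φ = -2.0°).

PF = 0.9994 (leading, φ = -2.0°)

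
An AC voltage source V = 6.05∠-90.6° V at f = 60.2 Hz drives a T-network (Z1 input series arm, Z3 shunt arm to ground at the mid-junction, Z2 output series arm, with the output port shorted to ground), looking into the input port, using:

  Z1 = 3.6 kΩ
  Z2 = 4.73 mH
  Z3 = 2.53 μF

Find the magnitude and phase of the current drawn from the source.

Step 1 — Angular frequency: ω = 2π·f = 2π·60.2 = 378.2 rad/s.
Step 2 — Component impedances:
  Z1: Z = R = 3600 Ω
  Z2: Z = jωL = j·378.2·0.00473 = 0 + j1.789 Ω
  Z3: Z = 1/(jωC) = -j/(ω·C) = 0 - j1045 Ω
Step 3 — With the output port shorted to ground, the output series arm Z2 runs from the junction to ground; the shunt arm Z3 also runs from the junction to ground. They appear in parallel: Z3 || Z2 = 0 + j1.792 Ω.
Step 4 — Series with input arm Z1: Z_in = Z1 + (Z3 || Z2) = 3600 + j1.792 Ω = 3600∠0.0° Ω.
Step 5 — Source phasor: V = 6.05∠-90.6° V = -0.06335 - j6.05 V.
Step 6 — Ohm's law: I = V / Z_total = (-0.06335 - j6.05) / (3600 + j1.792) = -1.843e-05 - j0.00168 A.
Step 7 — Convert to polar: |I| = 0.001681 A, ∠I = -90.6°.

I = 0.001681∠-90.6° A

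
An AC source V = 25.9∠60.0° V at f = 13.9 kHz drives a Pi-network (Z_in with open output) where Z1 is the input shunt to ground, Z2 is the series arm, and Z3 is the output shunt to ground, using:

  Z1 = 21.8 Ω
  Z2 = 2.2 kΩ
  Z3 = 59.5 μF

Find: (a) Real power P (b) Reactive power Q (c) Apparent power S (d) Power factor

Step 1 — Angular frequency: ω = 2π·f = 2π·1.39e+04 = 8.734e+04 rad/s.
Step 2 — Component impedances:
  Z1: Z = R = 21.8 Ω
  Z2: Z = R = 2200 Ω
  Z3: Z = 1/(jωC) = -j/(ω·C) = 0 - j0.1924 Ω
Step 3 — With open output, the series arm Z2 and the output shunt Z3 appear in series to ground: Z2 + Z3 = 2200 - j0.1924 Ω.
Step 4 — Parallel with input shunt Z1: Z_in = Z1 || (Z2 + Z3) = 21.59 - j1.853e-05 Ω = 21.59∠-0.0° Ω.
Step 5 — Source phasor: V = 25.9∠60.0° V = 12.95 + j22.43 V.
Step 6 — Current: I = V / Z = 0.5999 + j1.039 A = 1.2∠60.0° A.
Step 7 — Complex power: S = V·I* = 31.08 - j2.667e-05 VA.
Step 8 — Real power: P = Re(S) = 31.08 W.
Step 9 — Reactive power: Q = Im(S) = -2.667e-05 VAR.
Step 10 — Apparent power: |S| = 31.08 VA.
Step 11 — Power factor: PF = P/|S| = 1 (leading).

(a) P = 31.08 W  (b) Q = -2.667e-05 VAR  (c) S = 31.08 VA  (d) PF = 1 (leading)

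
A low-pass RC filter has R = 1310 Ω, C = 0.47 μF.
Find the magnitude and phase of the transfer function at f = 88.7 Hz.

Step 1 — Angular frequency: ω = 2π·88.7 = 557.3 rad/s.
Step 2 — Transfer function: H(jω) = 1/(1 + jωRC).
Step 3 — Denominator: 1 + jωRC = 1 + j·557.3·1310·4.7e-07 = 1 + j0.3431.
Step 4 — H = 0.8947 - j0.307.
Step 5 — Magnitude: |H| = 0.9459 (-0.5 dB); phase: φ = -18.9°.

|H| = 0.9459 (-0.5 dB), φ = -18.9°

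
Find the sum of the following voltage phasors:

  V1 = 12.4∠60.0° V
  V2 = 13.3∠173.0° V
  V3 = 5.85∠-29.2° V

Step 1 — Convert each phasor to rectangular form:
  V1 = 12.4·(cos(60.0°) + j·sin(60.0°)) = 6.2 + j10.74 V
  V2 = 13.3·(cos(173.0°) + j·sin(173.0°)) = -13.2 + j1.621 V
  V3 = 5.85·(cos(-29.2°) + j·sin(-29.2°)) = 5.107 - j2.854 V
Step 2 — Sum components: V_total = -1.894 + j9.506 V.
Step 3 — Convert to polar: |V_total| = 9.693 V, ∠V_total = 101.3°.

V_total = 9.693∠101.3° V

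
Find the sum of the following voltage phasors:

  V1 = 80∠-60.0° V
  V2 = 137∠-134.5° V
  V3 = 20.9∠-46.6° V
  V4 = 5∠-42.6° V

Step 1 — Convert each phasor to rectangular form:
  V1 = 80·(cos(-60.0°) + j·sin(-60.0°)) = 40 - j69.28 V
  V2 = 137·(cos(-134.5°) + j·sin(-134.5°)) = -96.02 - j97.72 V
  V3 = 20.9·(cos(-46.6°) + j·sin(-46.6°)) = 14.36 - j15.19 V
  V4 = 5·(cos(-42.6°) + j·sin(-42.6°)) = 3.68 - j3.384 V
Step 2 — Sum components: V_total = -37.98 - j185.6 V.
Step 3 — Convert to polar: |V_total| = 189.4 V, ∠V_total = -101.6°.

V_total = 189.4∠-101.6° V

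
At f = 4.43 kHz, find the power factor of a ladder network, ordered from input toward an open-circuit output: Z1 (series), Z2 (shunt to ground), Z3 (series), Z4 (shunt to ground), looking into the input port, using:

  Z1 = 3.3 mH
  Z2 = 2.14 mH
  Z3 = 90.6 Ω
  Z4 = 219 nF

Step 1 — Angular frequency: ω = 2π·f = 2π·4430 = 2.783e+04 rad/s.
Step 2 — Component impedances:
  Z1: Z = jωL = j·2.783e+04·0.0033 = 0 + j91.85 Ω
  Z2: Z = jωL = j·2.783e+04·0.00214 = 0 + j59.57 Ω
  Z3: Z = R = 90.6 Ω
  Z4: Z = 1/(jωC) = -j/(ω·C) = 0 - j164 Ω
Step 3 — Ladder network (open output): work backward from the far end, alternating series and parallel combinations. Z_in = 16.81 + j170.8 Ω = 171.6∠84.4° Ω.
Step 4 — Power factor: PF = cos(φ) = Re(Z)/|Z| = 16.808/171.63 = 0.09793.
Step 5 — Type: Im(Z) = 170.8 ⇒ lagging (phase φ = 84.4°).

PF = 0.09793 (lagging, φ = 84.4°)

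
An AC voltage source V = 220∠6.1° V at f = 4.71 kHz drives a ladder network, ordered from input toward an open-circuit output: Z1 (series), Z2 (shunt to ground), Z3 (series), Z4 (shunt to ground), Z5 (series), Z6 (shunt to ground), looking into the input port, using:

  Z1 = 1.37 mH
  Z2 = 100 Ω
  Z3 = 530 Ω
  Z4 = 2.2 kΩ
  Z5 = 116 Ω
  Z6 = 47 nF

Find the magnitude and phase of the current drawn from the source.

Step 1 — Angular frequency: ω = 2π·f = 2π·4710 = 2.959e+04 rad/s.
Step 2 — Component impedances:
  Z1: Z = jωL = j·2.959e+04·0.00137 = 0 + j40.54 Ω
  Z2: Z = R = 100 Ω
  Z3: Z = R = 530 Ω
  Z4: Z = R = 2200 Ω
  Z5: Z = R = 116 Ω
  Z6: Z = 1/(jωC) = -j/(ω·C) = 0 - j719 Ω
Step 3 — Ladder network (open output): work backward from the far end, alternating series and parallel combinations. Z_in = 92.32 + j35.63 Ω = 98.96∠21.1° Ω.
Step 4 — Source phasor: V = 220∠6.1° V = 218.8 + j23.38 V.
Step 5 — Ohm's law: I = V / Z_total = (218.8 + j23.38) / (92.32 + j35.63) = 2.147 - j0.5754 A.
Step 6 — Convert to polar: |I| = 2.223 A, ∠I = -15.0°.

I = 2.223∠-15.0° A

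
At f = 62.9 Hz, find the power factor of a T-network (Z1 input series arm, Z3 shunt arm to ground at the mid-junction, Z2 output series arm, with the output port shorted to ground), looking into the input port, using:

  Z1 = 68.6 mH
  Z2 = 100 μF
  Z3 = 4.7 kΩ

Step 1 — Angular frequency: ω = 2π·f = 2π·62.9 = 395.2 rad/s.
Step 2 — Component impedances:
  Z1: Z = jωL = j·395.2·0.0686 = 0 + j27.11 Ω
  Z2: Z = 1/(jωC) = -j/(ω·C) = 0 - j25.3 Ω
  Z3: Z = R = 4700 Ω
Step 3 — With the output port shorted to ground, the output series arm Z2 runs from the junction to ground; the shunt arm Z3 also runs from the junction to ground. They appear in parallel: Z3 || Z2 = 0.1362 - j25.3 Ω.
Step 4 — Series with input arm Z1: Z_in = Z1 + (Z3 || Z2) = 0.1362 + j1.809 Ω = 1.815∠85.7° Ω.
Step 5 — Power factor: PF = cos(φ) = Re(Z)/|Z| = 0.13622/1.8146 = 0.07507.
Step 6 — Type: Im(Z) = 1.809 ⇒ lagging (phase φ = 85.7°).

PF = 0.07507 (lagging, φ = 85.7°)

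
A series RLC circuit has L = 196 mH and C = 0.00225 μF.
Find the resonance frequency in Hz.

Step 1 — Resonance condition Im(Z)=0 gives ω₀ = 1/√(LC).
Step 2 — ω₀ = 1/√(0.196·2.25e-09) = 4.762e+04 rad/s.
Step 3 — f₀ = ω₀/(2π) = 7579 Hz.

f₀ = 7579 Hz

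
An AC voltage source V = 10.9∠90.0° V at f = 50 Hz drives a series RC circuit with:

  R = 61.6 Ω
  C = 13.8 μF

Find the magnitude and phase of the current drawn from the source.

Step 1 — Angular frequency: ω = 2π·f = 2π·50 = 314.2 rad/s.
Step 2 — Component impedances:
  R: Z = R = 61.6 Ω
  C: Z = 1/(jωC) = -j/(ω·C) = 0 - j230.7 Ω
Step 3 — Series combination: Z_total = R + C = 61.6 - j230.7 Ω = 238.7∠-75.0° Ω.
Step 4 — Source phasor: V = 10.9∠90.0° V = 0 + j10.9 V.
Step 5 — Ohm's law: I = V / Z_total = (0 + j10.9) / (61.6 - j230.7) = -0.04411 + j0.01178 A.
Step 6 — Convert to polar: |I| = 0.04566 A, ∠I = 165.0°.

I = 0.04566∠165.0° A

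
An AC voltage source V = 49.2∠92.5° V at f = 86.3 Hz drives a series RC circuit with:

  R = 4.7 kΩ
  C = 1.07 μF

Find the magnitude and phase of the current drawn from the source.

Step 1 — Angular frequency: ω = 2π·f = 2π·86.3 = 542.2 rad/s.
Step 2 — Component impedances:
  R: Z = R = 4700 Ω
  C: Z = 1/(jωC) = -j/(ω·C) = 0 - j1724 Ω
Step 3 — Series combination: Z_total = R + C = 4700 - j1724 Ω = 5006∠-20.1° Ω.
Step 4 — Source phasor: V = 49.2∠92.5° V = -2.146 + j49.15 V.
Step 5 — Ohm's law: I = V / Z_total = (-2.146 + j49.15) / (4700 - j1724) = -0.003783 + j0.009071 A.
Step 6 — Convert to polar: |I| = 0.009828 A, ∠I = 112.6°.

I = 0.009828∠112.6° A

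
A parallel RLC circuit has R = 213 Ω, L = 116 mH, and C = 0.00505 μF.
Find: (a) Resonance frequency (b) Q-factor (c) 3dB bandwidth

Step 1 — Resonance: ω₀ = 1/√(LC) = 1/√(0.116·5.05e-09) = 4.132e+04 rad/s.
Step 2 — f₀ = ω₀/(2π) = 6576 Hz.
Step 3 — Parallel Q: Q = R/(ω₀L) = 213/(4.132e+04·0.116) = 0.04444.
Step 4 — Bandwidth: Δω = ω₀/Q = 9.297e+05 rad/s; BW = Δω/(2π) = 1.48e+05 Hz.

(a) f₀ = 6576 Hz  (b) Q = 0.04444  (c) BW = 1.48e+05 Hz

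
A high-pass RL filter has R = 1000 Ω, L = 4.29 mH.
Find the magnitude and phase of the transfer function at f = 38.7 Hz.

Step 1 — Angular frequency: ω = 2π·38.7 = 243.2 rad/s.
Step 2 — Transfer function: H(jω) = jωL/(R + jωL).
Step 3 — Numerator jωL = j·1.043; denominator R + jωL = 1000 + j1.043.
Step 4 — H = 1.088e-06 + j0.001043.
Step 5 — Magnitude: |H| = 0.001043 (-59.6 dB); phase: φ = 89.9°.

|H| = 0.001043 (-59.6 dB), φ = 89.9°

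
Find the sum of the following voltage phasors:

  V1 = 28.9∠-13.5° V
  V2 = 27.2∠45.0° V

Step 1 — Convert each phasor to rectangular form:
  V1 = 28.9·(cos(-13.5°) + j·sin(-13.5°)) = 28.1 - j6.747 V
  V2 = 27.2·(cos(45.0°) + j·sin(45.0°)) = 19.23 + j19.23 V
Step 2 — Sum components: V_total = 47.33 + j12.49 V.
Step 3 — Convert to polar: |V_total| = 48.95 V, ∠V_total = 14.8°.

V_total = 48.95∠14.8° V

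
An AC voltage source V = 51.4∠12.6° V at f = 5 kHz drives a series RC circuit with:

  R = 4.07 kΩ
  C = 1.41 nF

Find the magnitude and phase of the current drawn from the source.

Step 1 — Angular frequency: ω = 2π·f = 2π·5000 = 3.142e+04 rad/s.
Step 2 — Component impedances:
  R: Z = R = 4070 Ω
  C: Z = 1/(jωC) = -j/(ω·C) = 0 - j2.258e+04 Ω
Step 3 — Series combination: Z_total = R + C = 4070 - j2.258e+04 Ω = 2.294e+04∠-79.8° Ω.
Step 4 — Source phasor: V = 51.4∠12.6° V = 50.16 + j11.21 V.
Step 5 — Ohm's law: I = V / Z_total = (50.16 + j11.21) / (4070 - j2.258e+04) = -9.305e-05 + j0.002239 A.
Step 6 — Convert to polar: |I| = 0.002241 A, ∠I = 92.4°.

I = 0.002241∠92.4° A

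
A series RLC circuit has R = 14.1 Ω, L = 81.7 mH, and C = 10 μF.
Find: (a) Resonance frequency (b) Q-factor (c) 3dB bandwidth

Step 1 — Resonance: ω₀ = 1/√(LC) = 1/√(0.0817·1e-05) = 1106 rad/s.
Step 2 — f₀ = ω₀/(2π) = 176.1 Hz.
Step 3 — Series Q: Q = ω₀L/R = 1106·0.0817/14.1 = 6.411.
Step 4 — Bandwidth: Δω = ω₀/Q = 172.6 rad/s; BW = Δω/(2π) = 27.47 Hz.

(a) f₀ = 176.1 Hz  (b) Q = 6.411  (c) BW = 27.47 Hz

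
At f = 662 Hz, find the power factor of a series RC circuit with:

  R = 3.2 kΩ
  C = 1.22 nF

Step 1 — Angular frequency: ω = 2π·f = 2π·662 = 4159 rad/s.
Step 2 — Component impedances:
  R: Z = R = 3200 Ω
  C: Z = 1/(jωC) = -j/(ω·C) = 0 - j1.971e+05 Ω
Step 3 — Series combination: Z_total = R + C = 3200 - j1.971e+05 Ω = 1.971e+05∠-89.1° Ω.
Step 4 — Power factor: PF = cos(φ) = Re(Z)/|Z| = 3200/1.971e+05 = 0.01624.
Step 5 — Type: Im(Z) = -1.971e+05 ⇒ leading (phase φ = -89.1°).

PF = 0.01624 (leading, φ = -89.1°)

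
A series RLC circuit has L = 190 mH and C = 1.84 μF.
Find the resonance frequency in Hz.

Step 1 — Resonance condition Im(Z)=0 gives ω₀ = 1/√(LC).
Step 2 — ω₀ = 1/√(0.19·1.84e-06) = 1691 rad/s.
Step 3 — f₀ = ω₀/(2π) = 269.2 Hz.

f₀ = 269.2 Hz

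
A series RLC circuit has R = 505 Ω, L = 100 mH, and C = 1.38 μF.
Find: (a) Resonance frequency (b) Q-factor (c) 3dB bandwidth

Step 1 — Resonance: ω₀ = 1/√(LC) = 1/√(0.1·1.38e-06) = 2692 rad/s.
Step 2 — f₀ = ω₀/(2π) = 428.4 Hz.
Step 3 — Series Q: Q = ω₀L/R = 2692·0.1/505 = 0.5331.
Step 4 — Bandwidth: Δω = ω₀/Q = 5050 rad/s; BW = Δω/(2π) = 803.7 Hz.

(a) f₀ = 428.4 Hz  (b) Q = 0.5331  (c) BW = 803.7 Hz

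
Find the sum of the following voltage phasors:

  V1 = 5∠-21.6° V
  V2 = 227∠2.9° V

Step 1 — Convert each phasor to rectangular form:
  V1 = 5·(cos(-21.6°) + j·sin(-21.6°)) = 4.649 - j1.841 V
  V2 = 227·(cos(2.9°) + j·sin(2.9°)) = 226.7 + j11.48 V
Step 2 — Sum components: V_total = 231.4 + j9.644 V.
Step 3 — Convert to polar: |V_total| = 231.6 V, ∠V_total = 2.4°.

V_total = 231.6∠2.4° V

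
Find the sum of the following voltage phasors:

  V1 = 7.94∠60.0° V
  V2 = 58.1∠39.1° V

Step 1 — Convert each phasor to rectangular form:
  V1 = 7.94·(cos(60.0°) + j·sin(60.0°)) = 3.97 + j6.876 V
  V2 = 58.1·(cos(39.1°) + j·sin(39.1°)) = 45.09 + j36.64 V
Step 2 — Sum components: V_total = 49.06 + j43.52 V.
Step 3 — Convert to polar: |V_total| = 65.58 V, ∠V_total = 41.6°.

V_total = 65.58∠41.6° V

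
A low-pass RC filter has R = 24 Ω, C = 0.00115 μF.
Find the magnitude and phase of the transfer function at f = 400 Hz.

Step 1 — Angular frequency: ω = 2π·400 = 2513 rad/s.
Step 2 — Transfer function: H(jω) = 1/(1 + jωRC).
Step 3 — Denominator: 1 + jωRC = 1 + j·2513·24·1.15e-09 = 1 + j6.937e-05.
Step 4 — H = 1 - j6.937e-05.
Step 5 — Magnitude: |H| = 1 (-0.0 dB); phase: φ = -0.0°.

|H| = 1 (-0.0 dB), φ = -0.0°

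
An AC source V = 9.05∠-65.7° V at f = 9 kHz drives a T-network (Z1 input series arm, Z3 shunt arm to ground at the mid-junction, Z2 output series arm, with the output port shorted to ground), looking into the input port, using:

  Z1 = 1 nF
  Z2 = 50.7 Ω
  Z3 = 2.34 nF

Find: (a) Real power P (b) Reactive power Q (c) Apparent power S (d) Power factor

Step 1 — Angular frequency: ω = 2π·f = 2π·9000 = 5.655e+04 rad/s.
Step 2 — Component impedances:
  Z1: Z = 1/(jωC) = -j/(ω·C) = 0 - j1.768e+04 Ω
  Z2: Z = R = 50.7 Ω
  Z3: Z = 1/(jωC) = -j/(ω·C) = 0 - j7557 Ω
Step 3 — With the output port shorted to ground, the output series arm Z2 runs from the junction to ground; the shunt arm Z3 also runs from the junction to ground. They appear in parallel: Z3 || Z2 = 50.7 - j0.3401 Ω.
Step 4 — Series with input arm Z1: Z_in = Z1 + (Z3 || Z2) = 50.7 - j1.768e+04 Ω = 1.768e+04∠-89.8° Ω.
Step 5 — Source phasor: V = 9.05∠-65.7° V = 3.724 - j8.248 V.
Step 6 — Current: I = V / Z = 0.000467 + j0.0002093 A = 0.0005118∠24.1° A.
Step 7 — Complex power: S = V·I* = 1.328e-05 - j0.004631 VA.
Step 8 — Real power: P = Re(S) = 1.328e-05 W.
Step 9 — Reactive power: Q = Im(S) = -0.004631 VAR.
Step 10 — Apparent power: |S| = 0.004631 VA.
Step 11 — Power factor: PF = P/|S| = 0.002867 (leading).

(a) P = 1.328e-05 W  (b) Q = -0.004631 VAR  (c) S = 0.004631 VA  (d) PF = 0.002867 (leading)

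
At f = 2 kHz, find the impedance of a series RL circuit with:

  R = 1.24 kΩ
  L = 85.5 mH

Step 1 — Angular frequency: ω = 2π·f = 2π·2000 = 1.257e+04 rad/s.
Step 2 — Component impedances:
  R: Z = R = 1240 Ω
  L: Z = jωL = j·1.257e+04·0.0855 = 0 + j1074 Ω
Step 3 — Series combination: Z_total = R + L = 1240 + j1074 Ω = 1641∠40.9° Ω.

Z = 1240 + j1074 Ω = 1641∠40.9° Ω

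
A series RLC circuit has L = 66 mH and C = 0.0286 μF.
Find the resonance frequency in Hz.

Step 1 — Resonance condition Im(Z)=0 gives ω₀ = 1/√(LC).
Step 2 — ω₀ = 1/√(0.066·2.86e-08) = 2.302e+04 rad/s.
Step 3 — f₀ = ω₀/(2π) = 3663 Hz.

f₀ = 3663 Hz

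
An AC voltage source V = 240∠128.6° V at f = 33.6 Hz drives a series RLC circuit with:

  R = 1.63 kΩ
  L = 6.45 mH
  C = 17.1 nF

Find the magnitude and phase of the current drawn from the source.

Step 1 — Angular frequency: ω = 2π·f = 2π·33.6 = 211.1 rad/s.
Step 2 — Component impedances:
  R: Z = R = 1630 Ω
  L: Z = jωL = j·211.1·0.00645 = 0 + j1.362 Ω
  C: Z = 1/(jωC) = -j/(ω·C) = 0 - j2.77e+05 Ω
Step 3 — Series combination: Z_total = R + L + C = 1630 - j2.77e+05 Ω = 2.77e+05∠-89.7° Ω.
Step 4 — Source phasor: V = 240∠128.6° V = -149.7 + j187.6 V.
Step 5 — Ohm's law: I = V / Z_total = (-149.7 + j187.6) / (1630 - j2.77e+05) = -0.0006803 - j0.0005365 A.
Step 6 — Convert to polar: |I| = 0.0008664 A, ∠I = -141.7°.

I = 0.0008664∠-141.7° A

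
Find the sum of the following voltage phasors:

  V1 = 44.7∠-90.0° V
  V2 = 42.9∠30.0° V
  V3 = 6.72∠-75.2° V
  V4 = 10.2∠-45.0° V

Step 1 — Convert each phasor to rectangular form:
  V1 = 44.7·(cos(-90.0°) + j·sin(-90.0°)) = 0 - j44.7 V
  V2 = 42.9·(cos(30.0°) + j·sin(30.0°)) = 37.15 + j21.45 V
  V3 = 6.72·(cos(-75.2°) + j·sin(-75.2°)) = 1.717 - j6.497 V
  V4 = 10.2·(cos(-45.0°) + j·sin(-45.0°)) = 7.212 - j7.212 V
Step 2 — Sum components: V_total = 46.08 - j36.96 V.
Step 3 — Convert to polar: |V_total| = 59.07 V, ∠V_total = -38.7°.

V_total = 59.07∠-38.7° V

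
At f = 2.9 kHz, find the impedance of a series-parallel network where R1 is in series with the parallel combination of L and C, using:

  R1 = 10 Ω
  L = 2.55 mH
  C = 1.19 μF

Step 1 — Angular frequency: ω = 2π·f = 2π·2900 = 1.822e+04 rad/s.
Step 2 — Component impedances:
  R1: Z = R = 10 Ω
  L: Z = jωL = j·1.822e+04·0.00255 = 0 + j46.46 Ω
  C: Z = 1/(jωC) = -j/(ω·C) = 0 - j46.12 Ω
Step 3 — Parallel branch: L || C = 1/(1/L + 1/C) = 0 - j6199 Ω.
Step 4 — Series with R1: Z_total = R1 + (L || C) = 10 - j6199 Ω = 6199∠-89.9° Ω.

Z = 10 - j6199 Ω = 6199∠-89.9° Ω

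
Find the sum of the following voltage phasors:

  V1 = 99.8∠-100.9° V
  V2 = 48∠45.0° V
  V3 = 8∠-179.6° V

Step 1 — Convert each phasor to rectangular form:
  V1 = 99.8·(cos(-100.9°) + j·sin(-100.9°)) = -18.87 - j98 V
  V2 = 48·(cos(45.0°) + j·sin(45.0°)) = 33.94 + j33.94 V
  V3 = 8·(cos(-179.6°) + j·sin(-179.6°)) = -8 - j0.05585 V
Step 2 — Sum components: V_total = 7.07 - j64.11 V.
Step 3 — Convert to polar: |V_total| = 64.5 V, ∠V_total = -83.7°.

V_total = 64.5∠-83.7° V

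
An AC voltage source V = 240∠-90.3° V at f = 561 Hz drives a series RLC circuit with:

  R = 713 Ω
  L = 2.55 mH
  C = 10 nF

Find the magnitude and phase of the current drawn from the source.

Step 1 — Angular frequency: ω = 2π·f = 2π·561 = 3525 rad/s.
Step 2 — Component impedances:
  R: Z = R = 713 Ω
  L: Z = jωL = j·3525·0.00255 = 0 + j8.988 Ω
  C: Z = 1/(jωC) = -j/(ω·C) = 0 - j2.837e+04 Ω
Step 3 — Series combination: Z_total = R + L + C = 713 - j2.836e+04 Ω = 2.837e+04∠-88.6° Ω.
Step 4 — Source phasor: V = 240∠-90.3° V = -1.257 - j240 V.
Step 5 — Ohm's law: I = V / Z_total = (-1.257 - j240) / (713 - j2.836e+04) = 0.008456 - j0.0002569 A.
Step 6 — Convert to polar: |I| = 0.00846 A, ∠I = -1.7°.

I = 0.00846∠-1.7° A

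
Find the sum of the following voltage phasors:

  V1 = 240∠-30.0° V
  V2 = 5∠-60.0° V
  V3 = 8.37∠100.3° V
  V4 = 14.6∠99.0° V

Step 1 — Convert each phasor to rectangular form:
  V1 = 240·(cos(-30.0°) + j·sin(-30.0°)) = 207.8 - j120 V
  V2 = 5·(cos(-60.0°) + j·sin(-60.0°)) = 2.5 - j4.33 V
  V3 = 8.37·(cos(100.3°) + j·sin(100.3°)) = -1.497 + j8.235 V
  V4 = 14.6·(cos(99.0°) + j·sin(99.0°)) = -2.284 + j14.42 V
Step 2 — Sum components: V_total = 206.6 - j101.7 V.
Step 3 — Convert to polar: |V_total| = 230.2 V, ∠V_total = -26.2°.

V_total = 230.2∠-26.2° V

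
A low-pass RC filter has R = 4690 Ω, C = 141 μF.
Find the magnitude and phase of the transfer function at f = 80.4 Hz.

Step 1 — Angular frequency: ω = 2π·80.4 = 505.2 rad/s.
Step 2 — Transfer function: H(jω) = 1/(1 + jωRC).
Step 3 — Denominator: 1 + jωRC = 1 + j·505.2·4690·0.000141 = 1 + j334.1.
Step 4 — H = 8.961e-06 - j0.002993.
Step 5 — Magnitude: |H| = 0.002993 (-50.5 dB); phase: φ = -89.8°.

|H| = 0.002993 (-50.5 dB), φ = -89.8°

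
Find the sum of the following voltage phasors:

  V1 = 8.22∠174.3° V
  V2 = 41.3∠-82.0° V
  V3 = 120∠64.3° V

Step 1 — Convert each phasor to rectangular form:
  V1 = 8.22·(cos(174.3°) + j·sin(174.3°)) = -8.179 + j0.8164 V
  V2 = 41.3·(cos(-82.0°) + j·sin(-82.0°)) = 5.748 - j40.9 V
  V3 = 120·(cos(64.3°) + j·sin(64.3°)) = 52.04 + j108.1 V
Step 2 — Sum components: V_total = 49.61 + j68.05 V.
Step 3 — Convert to polar: |V_total| = 84.21 V, ∠V_total = 53.9°.

V_total = 84.21∠53.9° V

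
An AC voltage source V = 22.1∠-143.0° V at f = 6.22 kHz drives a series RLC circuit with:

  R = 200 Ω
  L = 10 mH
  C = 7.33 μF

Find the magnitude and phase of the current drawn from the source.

Step 1 — Angular frequency: ω = 2π·f = 2π·6220 = 3.908e+04 rad/s.
Step 2 — Component impedances:
  R: Z = R = 200 Ω
  L: Z = jωL = j·3.908e+04·0.01 = 0 + j390.8 Ω
  C: Z = 1/(jωC) = -j/(ω·C) = 0 - j3.491 Ω
Step 3 — Series combination: Z_total = R + L + C = 200 + j387.3 Ω = 435.9∠62.7° Ω.
Step 4 — Source phasor: V = 22.1∠-143.0° V = -17.65 - j13.3 V.
Step 5 — Ohm's law: I = V / Z_total = (-17.65 - j13.3) / (200 + j387.3) = -0.04569 + j0.02198 A.
Step 6 — Convert to polar: |I| = 0.0507 A, ∠I = 154.3°.

I = 0.0507∠154.3° A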